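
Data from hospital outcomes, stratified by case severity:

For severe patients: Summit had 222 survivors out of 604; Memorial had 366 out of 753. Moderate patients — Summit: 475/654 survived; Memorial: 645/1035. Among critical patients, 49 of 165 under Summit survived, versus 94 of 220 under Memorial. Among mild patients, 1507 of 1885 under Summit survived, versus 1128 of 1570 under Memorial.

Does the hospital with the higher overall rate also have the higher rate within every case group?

No

Severe: Summit 222/604 = 36.8%, Memorial 366/753 = 48.6% → Memorial
Moderate: Summit 475/654 = 72.6%, Memorial 645/1035 = 62.3% → Summit
Critical: Summit 49/165 = 29.7%, Memorial 94/220 = 42.7% → Memorial
Mild: Summit 1507/1885 = 79.9%, Memorial 1128/1570 = 71.8% → Summit
Overall: Summit 2253/3308 = 68.1%, Memorial 2233/3578 = 62.4% → Summit
Neither sweeps: Summit wins 2 of 4 groups, Memorial wins 2. Summit wins overall but not every group — no Simpson reversal.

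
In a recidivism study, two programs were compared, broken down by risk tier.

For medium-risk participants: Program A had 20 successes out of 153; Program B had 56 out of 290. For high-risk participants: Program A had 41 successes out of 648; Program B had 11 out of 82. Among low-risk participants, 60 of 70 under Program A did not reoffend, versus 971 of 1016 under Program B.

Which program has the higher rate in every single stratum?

Program B

Medium-risk: Program A 20/153 = 13.1%, Program B 56/290 = 19.3% → Program B
High-risk: Program A 41/648 = 6.3%, Program B 11/82 = 13.4% → Program B
Low-risk: Program A 60/70 = 85.7%, Program B 971/1016 = 95.6% → Program B
Program B has the higher rate in all 3 groups.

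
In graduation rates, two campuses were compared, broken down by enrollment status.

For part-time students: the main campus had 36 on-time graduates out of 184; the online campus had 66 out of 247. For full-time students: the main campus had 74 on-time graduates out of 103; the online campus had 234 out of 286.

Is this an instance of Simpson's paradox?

No

Part-time: the main campus 36/184 = 19.6%, the online campus 66/247 = 26.7% → the online campus
Full-time: the main campus 74/103 = 71.8%, the online campus 234/286 = 81.8% → the online campus
Overall: the main campus 110/287 = 38.3%, the online campus 300/533 = 56.3% → the online campus
The online campus wins overall and in every enrollment group — no reversal.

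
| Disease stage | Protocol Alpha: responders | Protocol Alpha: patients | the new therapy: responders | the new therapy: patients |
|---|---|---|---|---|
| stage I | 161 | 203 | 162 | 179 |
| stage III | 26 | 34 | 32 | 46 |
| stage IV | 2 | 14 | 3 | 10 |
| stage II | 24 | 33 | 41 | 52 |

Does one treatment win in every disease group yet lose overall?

Stage I: Protocol Alpha 161/203 = 79.3%, the new therapy 162/179 = 90.5% → the new therapy
Stage III: Protocol Alpha 26/34 = 76.5%, the new therapy 32/46 = 69.6% → Protocol Alpha
Stage IV: Protocol Alpha 2/14 = 14.3%, the new therapy 3/10 = 30.0% → the new therapy
Stage II: Protocol Alpha 24/33 = 72.7%, the new therapy 41/52 = 78.8% → the new therapy
Overall: Protocol Alpha 213/284 = 75.0%, the new therapy 238/287 = 82.9% → the new therapy
Neither sweeps: Protocol Alpha wins 1 of 4 groups, the new therapy wins 3. The new therapy wins overall but not every group — no Simpson reversal.

No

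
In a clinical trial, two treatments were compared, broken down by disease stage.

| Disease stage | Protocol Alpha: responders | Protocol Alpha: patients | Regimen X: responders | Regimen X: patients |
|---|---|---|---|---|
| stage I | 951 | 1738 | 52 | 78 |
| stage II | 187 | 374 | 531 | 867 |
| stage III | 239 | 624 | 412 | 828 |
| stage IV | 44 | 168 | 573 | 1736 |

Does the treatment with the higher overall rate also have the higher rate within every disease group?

Stage I: Protocol Alpha 951/1738 = 54.7%, Regimen X 52/78 = 66.7% → Regimen X
Stage II: Protocol Alpha 187/374 = 50.0%, Regimen X 531/867 = 61.2% → Regimen X
Stage III: Protocol Alpha 239/624 = 38.3%, Regimen X 412/828 = 49.8% → Regimen X
Stage IV: Protocol Alpha 44/168 = 26.2%, Regimen X 573/1736 = 33.0% → Regimen X
Overall: Protocol Alpha 1421/2904 = 48.9%, Regimen X 1568/3509 = 44.7% → Protocol Alpha
Regimen X wins each disease group but Protocol Alpha wins overall — the comparison reverses. Regimen X's patients skew toward stage IV, which has a lower base rate.

No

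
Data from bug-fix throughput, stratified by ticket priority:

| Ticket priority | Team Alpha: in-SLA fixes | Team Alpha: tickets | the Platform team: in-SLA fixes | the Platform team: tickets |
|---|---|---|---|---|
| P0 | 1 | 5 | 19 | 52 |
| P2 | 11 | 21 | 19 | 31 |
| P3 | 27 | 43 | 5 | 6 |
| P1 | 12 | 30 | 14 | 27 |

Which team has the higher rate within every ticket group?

the Platform team

P0: Team Alpha 1/5 = 20.0%, the Platform team 19/52 = 36.5% → the Platform team
P2: Team Alpha 11/21 = 52.4%, the Platform team 19/31 = 61.3% → the Platform team
P3: Team Alpha 27/43 = 62.8%, the Platform team 5/6 = 83.3% → the Platform team
P1: Team Alpha 12/30 = 40.0%, the Platform team 14/27 = 51.9% → the Platform team
The Platform team has the higher rate in all 4 groups.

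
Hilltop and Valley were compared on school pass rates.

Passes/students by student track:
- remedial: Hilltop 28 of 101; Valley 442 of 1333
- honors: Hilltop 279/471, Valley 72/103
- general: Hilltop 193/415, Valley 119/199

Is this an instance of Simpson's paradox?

Yes

Remedial: Hilltop 28/101 = 27.7%, Valley 442/1333 = 33.2% → Valley
Honors: Hilltop 279/471 = 59.2%, Valley 72/103 = 69.9% → Valley
General: Hilltop 193/415 = 46.5%, Valley 119/199 = 59.8% → Valley
Overall: Hilltop 500/987 = 50.7%, Valley 633/1635 = 38.7% → Hilltop
Valley wins each student group but Hilltop wins overall — the comparison reverses. Valley's students skew toward remedial, which has a lower base rate.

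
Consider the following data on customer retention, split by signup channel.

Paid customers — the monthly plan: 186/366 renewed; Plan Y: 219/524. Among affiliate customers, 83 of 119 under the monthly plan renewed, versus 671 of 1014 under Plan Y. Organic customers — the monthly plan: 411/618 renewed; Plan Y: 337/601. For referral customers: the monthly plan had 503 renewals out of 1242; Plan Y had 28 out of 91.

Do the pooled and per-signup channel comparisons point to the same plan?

Paid: the monthly plan 186/366 = 50.8%, Plan Y 219/524 = 41.8% → the monthly plan
Affiliate: the monthly plan 83/119 = 69.7%, Plan Y 671/1014 = 66.2% → the monthly plan
Organic: the monthly plan 411/618 = 66.5%, Plan Y 337/601 = 56.1% → the monthly plan
Referral: the monthly plan 503/1242 = 40.5%, Plan Y 28/91 = 30.8% → the monthly plan
Overall: the monthly plan 1183/2345 = 50.4%, Plan Y 1255/2230 = 56.3% → Plan Y
The monthly plan wins each signup group but Plan Y wins overall — the comparison reverses. The monthly plan's customers skew toward referral, which has a lower base rate.

No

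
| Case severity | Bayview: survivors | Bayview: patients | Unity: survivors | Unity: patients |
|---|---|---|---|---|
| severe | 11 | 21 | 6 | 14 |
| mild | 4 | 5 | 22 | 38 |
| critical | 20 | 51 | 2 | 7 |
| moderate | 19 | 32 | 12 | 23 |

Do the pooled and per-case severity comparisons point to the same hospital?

No

Severe: Bayview 11/21 = 52.4%, Unity 6/14 = 42.9% → Bayview
Mild: Bayview 4/5 = 80.0%, Unity 22/38 = 57.9% → Bayview
Critical: Bayview 20/51 = 39.2%, Unity 2/7 = 28.6% → Bayview
Moderate: Bayview 19/32 = 59.4%, Unity 12/23 = 52.2% → Bayview
Overall: Bayview 54/109 = 49.5%, Unity 42/82 = 51.2% → Unity
Bayview wins each case group but Unity wins overall — the comparison reverses. Bayview's patients skew toward critical, which has a lower base rate.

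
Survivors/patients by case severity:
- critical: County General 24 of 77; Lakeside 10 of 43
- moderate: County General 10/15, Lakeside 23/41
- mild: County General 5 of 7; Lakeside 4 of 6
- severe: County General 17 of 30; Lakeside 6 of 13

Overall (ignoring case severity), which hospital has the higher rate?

Critical: County General 24/77 = 31.2%, Lakeside 10/43 = 23.3% → County General
Moderate: County General 10/15 = 66.7%, Lakeside 23/41 = 56.1% → County General
Mild: County General 5/7 = 71.4%, Lakeside 4/6 = 66.7% → County General
Severe: County General 17/30 = 56.7%, Lakeside 6/13 = 46.2% → County General
Overall: County General 56/129 = 43.4%, Lakeside 43/103 = 41.7% → County General

County General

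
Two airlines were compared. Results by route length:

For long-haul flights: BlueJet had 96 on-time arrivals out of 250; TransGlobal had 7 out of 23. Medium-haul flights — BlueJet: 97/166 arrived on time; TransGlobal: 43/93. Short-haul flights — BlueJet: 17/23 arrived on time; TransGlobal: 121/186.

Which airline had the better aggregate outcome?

Long-haul: BlueJet 96/250 = 38.4%, TransGlobal 7/23 = 30.4% → BlueJet
Medium-haul: BlueJet 97/166 = 58.4%, TransGlobal 43/93 = 46.2% → BlueJet
Short-haul: BlueJet 17/23 = 73.9%, TransGlobal 121/186 = 65.1% → BlueJet
Overall: BlueJet 210/439 = 47.8%, TransGlobal 171/302 = 56.6% → TransGlobal
(BlueJet wins every route group but TransGlobal wins overall — BlueJet's flights skew toward the low-rate long-haul group.)

TransGlobal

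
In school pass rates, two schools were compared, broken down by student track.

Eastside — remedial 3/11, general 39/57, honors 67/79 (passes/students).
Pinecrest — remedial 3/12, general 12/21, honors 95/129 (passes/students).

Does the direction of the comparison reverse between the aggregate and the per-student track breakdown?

Remedial: Eastside 3/11 = 27.3%, Pinecrest 3/12 = 25.0% → Eastside
General: Eastside 39/57 = 68.4%, Pinecrest 12/21 = 57.1% → Eastside
Honors: Eastside 67/79 = 84.8%, Pinecrest 95/129 = 73.6% → Eastside
Overall: Eastside 109/147 = 74.1%, Pinecrest 110/162 = 67.9% → Eastside
Eastside wins overall and in every student group — no reversal.

No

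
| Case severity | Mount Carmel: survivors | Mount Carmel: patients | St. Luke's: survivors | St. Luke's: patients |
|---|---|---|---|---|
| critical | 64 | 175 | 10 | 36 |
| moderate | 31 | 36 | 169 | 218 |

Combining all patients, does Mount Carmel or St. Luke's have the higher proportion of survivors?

Critical: Mount Carmel 64/175 = 36.6%, St. Luke's 10/36 = 27.8% → Mount Carmel
Moderate: Mount Carmel 31/36 = 86.1%, St. Luke's 169/218 = 77.5% → Mount Carmel
Overall: Mount Carmel 95/211 = 45.0%, St. Luke's 179/254 = 70.5% → St. Luke's
(Mount Carmel wins every case group but St. Luke's wins overall — Mount Carmel's patients skew toward the low-rate critical group.)

St. Luke's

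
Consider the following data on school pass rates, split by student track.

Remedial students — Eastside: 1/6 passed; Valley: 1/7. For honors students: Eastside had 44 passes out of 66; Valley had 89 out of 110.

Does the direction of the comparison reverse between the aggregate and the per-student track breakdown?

Remedial: Eastside 1/6 = 16.7%, Valley 1/7 = 14.3% → Eastside
Honors: Eastside 44/66 = 66.7%, Valley 89/110 = 80.9% → Valley
Overall: Eastside 45/72 = 62.5%, Valley 90/117 = 76.9% → Valley
Neither sweeps: Eastside wins 1 of 2 groups, Valley wins 1. Valley wins overall but not every group — no Simpson reversal.

No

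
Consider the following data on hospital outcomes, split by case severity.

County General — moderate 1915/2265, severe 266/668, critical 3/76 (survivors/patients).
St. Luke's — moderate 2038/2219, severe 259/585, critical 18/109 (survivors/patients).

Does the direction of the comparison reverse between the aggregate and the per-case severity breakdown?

Moderate: County General 1915/2265 = 84.5%, St. Luke's 2038/2219 = 91.8% → St. Luke's
Severe: County General 266/668 = 39.8%, St. Luke's 259/585 = 44.3% → St. Luke's
Critical: County General 3/76 = 3.9%, St. Luke's 18/109 = 16.5% → St. Luke's
Overall: County General 2184/3009 = 72.6%, St. Luke's 2315/2913 = 79.5% → St. Luke's
St. Luke's wins overall and in every case group — no reversal.

No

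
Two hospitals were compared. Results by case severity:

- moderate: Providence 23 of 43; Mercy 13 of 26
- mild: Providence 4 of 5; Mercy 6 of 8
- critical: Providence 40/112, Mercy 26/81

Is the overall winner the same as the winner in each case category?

Moderate: Providence 23/43 = 53.5%, Mercy 13/26 = 50.0% → Providence
Mild: Providence 4/5 = 80.0%, Mercy 6/8 = 75.0% → Providence
Critical: Providence 40/112 = 35.7%, Mercy 26/81 = 32.1% → Providence
Overall: Providence 67/160 = 41.9%, Mercy 45/115 = 39.1% → Providence
Providence wins overall and in every case group — no reversal.

Yes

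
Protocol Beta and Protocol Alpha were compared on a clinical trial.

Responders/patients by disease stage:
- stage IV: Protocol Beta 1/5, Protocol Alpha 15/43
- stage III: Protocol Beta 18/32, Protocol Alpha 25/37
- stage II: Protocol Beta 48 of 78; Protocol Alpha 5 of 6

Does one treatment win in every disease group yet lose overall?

Yes

Stage IV: Protocol Beta 1/5 = 20.0%, Protocol Alpha 15/43 = 34.9% → Protocol Alpha
Stage III: Protocol Beta 18/32 = 56.2%, Protocol Alpha 25/37 = 67.6% → Protocol Alpha
Stage II: Protocol Beta 48/78 = 61.5%, Protocol Alpha 5/6 = 83.3% → Protocol Alpha
Overall: Protocol Beta 67/115 = 58.3%, Protocol Alpha 45/86 = 52.3% → Protocol Beta
Protocol Alpha wins each disease group but Protocol Beta wins overall — the comparison reverses. Protocol Alpha's patients skew toward stage IV, which has a lower base rate.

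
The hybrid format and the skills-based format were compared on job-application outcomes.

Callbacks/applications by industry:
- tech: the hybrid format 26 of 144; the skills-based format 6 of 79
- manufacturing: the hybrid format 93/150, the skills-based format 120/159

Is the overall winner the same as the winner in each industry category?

Tech: the hybrid format 26/144 = 18.1%, the skills-based format 6/79 = 7.6% → the hybrid format
Manufacturing: the hybrid format 93/150 = 62.0%, the skills-based format 120/159 = 75.5% → the skills-based format
Overall: the hybrid format 119/294 = 40.5%, the skills-based format 126/238 = 52.9% → the skills-based format
Neither sweeps: the hybrid format wins 1 of 2 groups, the skills-based format wins 1. The skills-based format wins overall but not every group — no Simpson reversal.

No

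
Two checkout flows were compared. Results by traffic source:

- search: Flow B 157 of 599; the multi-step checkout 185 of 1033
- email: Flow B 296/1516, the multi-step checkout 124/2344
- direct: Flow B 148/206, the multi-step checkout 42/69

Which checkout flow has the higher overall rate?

Flow B

Search: Flow B 157/599 = 26.2%, the multi-step checkout 185/1033 = 17.9% → Flow B
Email: Flow B 296/1516 = 19.5%, the multi-step checkout 124/2344 = 5.3% → Flow B
Direct: Flow B 148/206 = 71.8%, the multi-step checkout 42/69 = 60.9% → Flow B
Overall: Flow B 601/2321 = 25.9%, the multi-step checkout 351/3446 = 10.2% → Flow B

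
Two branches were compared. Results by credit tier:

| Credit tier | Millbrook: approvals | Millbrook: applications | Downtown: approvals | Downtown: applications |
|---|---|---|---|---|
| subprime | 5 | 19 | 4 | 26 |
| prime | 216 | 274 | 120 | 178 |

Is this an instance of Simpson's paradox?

Subprime: Millbrook 5/19 = 26.3%, Downtown 4/26 = 15.4% → Millbrook
Prime: Millbrook 216/274 = 78.8%, Downtown 120/178 = 67.4% → Millbrook
Overall: Millbrook 221/293 = 75.4%, Downtown 124/204 = 60.8% → Millbrook
Millbrook wins overall and in every credit group — no reversal.

No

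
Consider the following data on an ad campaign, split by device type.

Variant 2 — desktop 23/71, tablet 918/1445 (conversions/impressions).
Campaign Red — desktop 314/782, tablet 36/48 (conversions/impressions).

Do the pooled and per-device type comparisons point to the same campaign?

Desktop: Variant 2 23/71 = 32.4%, Campaign Red 314/782 = 40.2% → Campaign Red
Tablet: Variant 2 918/1445 = 63.5%, Campaign Red 36/48 = 75.0% → Campaign Red
Overall: Variant 2 941/1516 = 62.1%, Campaign Red 350/830 = 42.2% → Variant 2
Campaign Red wins each device group but Variant 2 wins overall — the comparison reverses. Campaign Red's impressions skew toward desktop, which has a lower base rate.

No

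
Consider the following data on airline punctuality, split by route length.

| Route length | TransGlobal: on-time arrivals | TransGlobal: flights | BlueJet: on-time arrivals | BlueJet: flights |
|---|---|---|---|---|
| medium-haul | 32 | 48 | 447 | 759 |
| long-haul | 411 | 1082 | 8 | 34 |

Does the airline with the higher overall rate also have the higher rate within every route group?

No

Medium-haul: TransGlobal 32/48 = 66.7%, BlueJet 447/759 = 58.9% → TransGlobal
Long-haul: TransGlobal 411/1082 = 38.0%, BlueJet 8/34 = 23.5% → TransGlobal
Overall: TransGlobal 443/1130 = 39.2%, BlueJet 455/793 = 57.4% → BlueJet
TransGlobal wins each route group but BlueJet wins overall — the comparison reverses. TransGlobal's flights skew toward long-haul, which has a lower base rate.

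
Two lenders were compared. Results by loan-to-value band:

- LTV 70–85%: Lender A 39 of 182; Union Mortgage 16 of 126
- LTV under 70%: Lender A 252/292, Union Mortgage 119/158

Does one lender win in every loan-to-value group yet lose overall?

LTV 70–85%: Lender A 39/182 = 21.4%, Union Mortgage 16/126 = 12.7% → Lender A
LTV under 70%: Lender A 252/292 = 86.3%, Union Mortgage 119/158 = 75.3% → Lender A
Overall: Lender A 291/474 = 61.4%, Union Mortgage 135/284 = 47.5% → Lender A
Lender A wins overall and in every loan-to-value group — no reversal.

No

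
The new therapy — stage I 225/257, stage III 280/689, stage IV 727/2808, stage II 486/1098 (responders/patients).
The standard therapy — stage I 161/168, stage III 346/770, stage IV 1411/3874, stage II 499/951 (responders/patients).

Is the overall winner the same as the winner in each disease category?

Stage I: the new therapy 225/257 = 87.5%, the standard therapy 161/168 = 95.8% → the standard therapy
Stage III: the new therapy 280/689 = 40.6%, the standard therapy 346/770 = 44.9% → the standard therapy
Stage IV: the new therapy 727/2808 = 25.9%, the standard therapy 1411/3874 = 36.4% → the standard therapy
Stage II: the new therapy 486/1098 = 44.3%, the standard therapy 499/951 = 52.5% → the standard therapy
Overall: the new therapy 1718/4852 = 35.4%, the standard therapy 2417/5763 = 41.9% → the standard therapy
The standard therapy wins overall and in every disease group — no reversal.

Yes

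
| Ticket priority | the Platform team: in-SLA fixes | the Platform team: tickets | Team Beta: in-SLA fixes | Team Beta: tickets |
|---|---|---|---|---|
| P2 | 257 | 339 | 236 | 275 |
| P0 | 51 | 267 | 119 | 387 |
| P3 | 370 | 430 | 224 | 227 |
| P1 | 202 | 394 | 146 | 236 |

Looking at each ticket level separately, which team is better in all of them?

Team Beta

P2: the Platform team 257/339 = 75.8%, Team Beta 236/275 = 85.8% → Team Beta
P0: the Platform team 51/267 = 19.1%, Team Beta 119/387 = 30.7% → Team Beta
P3: the Platform team 370/430 = 86.0%, Team Beta 224/227 = 98.7% → Team Beta
P1: the Platform team 202/394 = 51.3%, Team Beta 146/236 = 61.9% → Team Beta
Team Beta has the higher rate in all 4 groups.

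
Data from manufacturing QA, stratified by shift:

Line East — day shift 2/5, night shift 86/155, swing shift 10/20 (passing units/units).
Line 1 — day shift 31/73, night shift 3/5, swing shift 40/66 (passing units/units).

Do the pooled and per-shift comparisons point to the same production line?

No

Day shift: Line East 2/5 = 40.0%, Line 1 31/73 = 42.5% → Line 1
Night shift: Line East 86/155 = 55.5%, Line 1 3/5 = 60.0% → Line 1
Swing shift: Line East 10/20 = 50.0%, Line 1 40/66 = 60.6% → Line 1
Overall: Line East 98/180 = 54.4%, Line 1 74/144 = 51.4% → Line East
Line 1 wins each shift group but Line East wins overall — the comparison reverses. Line 1's units skew toward day shift, which has a lower base rate.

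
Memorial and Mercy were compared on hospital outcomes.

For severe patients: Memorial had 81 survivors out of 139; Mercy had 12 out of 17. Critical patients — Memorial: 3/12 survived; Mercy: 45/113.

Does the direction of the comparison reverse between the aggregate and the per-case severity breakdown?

Yes

Severe: Memorial 81/139 = 58.3%, Mercy 12/17 = 70.6% → Mercy
Critical: Memorial 3/12 = 25.0%, Mercy 45/113 = 39.8% → Mercy
Overall: Memorial 84/151 = 55.6%, Mercy 57/130 = 43.8% → Memorial
Mercy wins each case group but Memorial wins overall — the comparison reverses. Mercy's patients skew toward critical, which has a lower base rate.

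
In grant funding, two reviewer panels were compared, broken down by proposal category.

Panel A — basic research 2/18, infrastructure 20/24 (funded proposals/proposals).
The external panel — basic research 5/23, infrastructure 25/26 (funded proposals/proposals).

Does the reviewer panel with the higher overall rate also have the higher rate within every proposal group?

Basic research: Panel A 2/18 = 11.1%, the external panel 5/23 = 21.7% → the external panel
Infrastructure: Panel A 20/24 = 83.3%, the external panel 25/26 = 96.2% → the external panel
Overall: Panel A 22/42 = 52.4%, the external panel 30/49 = 61.2% → the external panel
The external panel wins overall and in every proposal group — no reversal.

Yes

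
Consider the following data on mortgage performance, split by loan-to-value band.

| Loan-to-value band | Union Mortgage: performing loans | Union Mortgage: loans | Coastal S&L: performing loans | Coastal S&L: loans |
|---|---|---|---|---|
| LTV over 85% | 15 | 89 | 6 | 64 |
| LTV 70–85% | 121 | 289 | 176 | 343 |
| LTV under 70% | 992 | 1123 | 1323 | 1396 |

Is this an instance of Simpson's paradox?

No

LTV over 85%: Union Mortgage 15/89 = 16.9%, Coastal S&L 6/64 = 9.4% → Union Mortgage
LTV 70–85%: Union Mortgage 121/289 = 41.9%, Coastal S&L 176/343 = 51.3% → Coastal S&L
LTV under 70%: Union Mortgage 992/1123 = 88.3%, Coastal S&L 1323/1396 = 94.8% → Coastal S&L
Overall: Union Mortgage 1128/1501 = 75.1%, Coastal S&L 1505/1803 = 83.5% → Coastal S&L
Neither sweeps: Union Mortgage wins 1 of 3 groups, Coastal S&L wins 2. Coastal S&L wins overall but not every group — no Simpson reversal.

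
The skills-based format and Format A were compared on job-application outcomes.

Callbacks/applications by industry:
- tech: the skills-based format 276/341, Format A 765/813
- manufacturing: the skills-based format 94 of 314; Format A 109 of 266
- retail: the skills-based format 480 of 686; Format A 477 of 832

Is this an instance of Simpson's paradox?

No

Tech: the skills-based format 276/341 = 80.9%, Format A 765/813 = 94.1% → Format A
Manufacturing: the skills-based format 94/314 = 29.9%, Format A 109/266 = 41.0% → Format A
Retail: the skills-based format 480/686 = 70.0%, Format A 477/832 = 57.3% → the skills-based format
Overall: the skills-based format 850/1341 = 63.4%, Format A 1351/1911 = 70.7% → Format A
Neither sweeps: the skills-based format wins 1 of 3 groups, Format A wins 2. Format A wins overall but not every group — no Simpson reversal.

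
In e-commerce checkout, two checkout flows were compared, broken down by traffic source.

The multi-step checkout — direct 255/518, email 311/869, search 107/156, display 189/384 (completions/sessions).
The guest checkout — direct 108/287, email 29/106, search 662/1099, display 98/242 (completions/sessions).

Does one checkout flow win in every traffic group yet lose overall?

Yes

Direct: the multi-step checkout 255/518 = 49.2%, the guest checkout 108/287 = 37.6% → the multi-step checkout
Email: the multi-step checkout 311/869 = 35.8%, the guest checkout 29/106 = 27.4% → the multi-step checkout
Search: the multi-step checkout 107/156 = 68.6%, the guest checkout 662/1099 = 60.2% → the multi-step checkout
Display: the multi-step checkout 189/384 = 49.2%, the guest checkout 98/242 = 40.5% → the multi-step checkout
Overall: the multi-step checkout 862/1927 = 44.7%, the guest checkout 897/1734 = 51.7% → the guest checkout
The multi-step checkout wins each traffic group but the guest checkout wins overall — the comparison reverses. The multi-step checkout's sessions skew toward email, which has a lower base rate.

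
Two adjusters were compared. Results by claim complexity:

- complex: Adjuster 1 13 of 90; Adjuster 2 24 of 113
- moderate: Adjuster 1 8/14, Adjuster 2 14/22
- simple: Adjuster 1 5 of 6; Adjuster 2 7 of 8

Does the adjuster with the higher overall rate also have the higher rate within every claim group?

Yes

Complex: Adjuster 1 13/90 = 14.4%, Adjuster 2 24/113 = 21.2% → Adjuster 2
Moderate: Adjuster 1 8/14 = 57.1%, Adjuster 2 14/22 = 63.6% → Adjuster 2
Simple: Adjuster 1 5/6 = 83.3%, Adjuster 2 7/8 = 87.5% → Adjuster 2
Overall: Adjuster 1 26/110 = 23.6%, Adjuster 2 45/143 = 31.5% → Adjuster 2
Adjuster 2 wins overall and in every claim group — no reversal.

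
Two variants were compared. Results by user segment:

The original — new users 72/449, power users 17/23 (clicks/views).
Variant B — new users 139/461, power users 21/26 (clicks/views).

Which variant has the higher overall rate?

Variant B

New users: the original 72/449 = 16.0%, Variant B 139/461 = 30.2% → Variant B
Power users: the original 17/23 = 73.9%, Variant B 21/26 = 80.8% → Variant B
Overall: the original 89/472 = 18.9%, Variant B 160/487 = 32.9% → Variant B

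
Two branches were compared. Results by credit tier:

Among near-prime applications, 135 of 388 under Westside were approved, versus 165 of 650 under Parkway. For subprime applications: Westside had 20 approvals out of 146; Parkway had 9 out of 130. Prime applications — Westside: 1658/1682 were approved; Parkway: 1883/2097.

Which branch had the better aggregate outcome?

Westside

Near-prime: Westside 135/388 = 34.8%, Parkway 165/650 = 25.4% → Westside
Subprime: Westside 20/146 = 13.7%, Parkway 9/130 = 6.9% → Westside
Prime: Westside 1658/1682 = 98.6%, Parkway 1883/2097 = 89.8% → Westside
Overall: Westside 1813/2216 = 81.8%, Parkway 2057/2877 = 71.5% → Westside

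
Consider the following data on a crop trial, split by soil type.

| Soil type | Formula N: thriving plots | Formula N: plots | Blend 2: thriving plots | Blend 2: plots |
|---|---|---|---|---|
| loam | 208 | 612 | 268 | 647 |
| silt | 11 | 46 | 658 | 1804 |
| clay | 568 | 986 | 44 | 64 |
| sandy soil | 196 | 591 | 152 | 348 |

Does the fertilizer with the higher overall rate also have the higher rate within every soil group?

No

Loam: Formula N 208/612 = 34.0%, Blend 2 268/647 = 41.4% → Blend 2
Silt: Formula N 11/46 = 23.9%, Blend 2 658/1804 = 36.5% → Blend 2
Clay: Formula N 568/986 = 57.6%, Blend 2 44/64 = 68.8% → Blend 2
Sandy soil: Formula N 196/591 = 33.2%, Blend 2 152/348 = 43.7% → Blend 2
Overall: Formula N 983/2235 = 44.0%, Blend 2 1122/2863 = 39.2% → Formula N
Blend 2 wins each soil group but Formula N wins overall — the comparison reverses. Blend 2's plots skew toward silt, which has a lower base rate.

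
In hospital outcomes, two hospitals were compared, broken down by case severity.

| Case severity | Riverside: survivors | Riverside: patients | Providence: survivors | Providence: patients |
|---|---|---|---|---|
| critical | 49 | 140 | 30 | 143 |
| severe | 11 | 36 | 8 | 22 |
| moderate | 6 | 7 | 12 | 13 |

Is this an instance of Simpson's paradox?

No

Critical: Riverside 49/140 = 35.0%, Providence 30/143 = 21.0% → Riverside
Severe: Riverside 11/36 = 30.6%, Providence 8/22 = 36.4% → Providence
Moderate: Riverside 6/7 = 85.7%, Providence 12/13 = 92.3% → Providence
Overall: Riverside 66/183 = 36.1%, Providence 50/178 = 28.1% → Riverside
Neither sweeps: Riverside wins 1 of 3 groups, Providence wins 2. Riverside wins overall but not every group — no Simpson reversal.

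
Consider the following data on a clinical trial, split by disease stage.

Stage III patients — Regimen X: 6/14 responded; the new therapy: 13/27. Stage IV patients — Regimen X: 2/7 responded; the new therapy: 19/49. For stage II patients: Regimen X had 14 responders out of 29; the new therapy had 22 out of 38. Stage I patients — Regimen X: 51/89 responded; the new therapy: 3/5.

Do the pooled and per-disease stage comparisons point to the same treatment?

Stage III: Regimen X 6/14 = 42.9%, the new therapy 13/27 = 48.1% → the new therapy
Stage IV: Regimen X 2/7 = 28.6%, the new therapy 19/49 = 38.8% → the new therapy
Stage II: Regimen X 14/29 = 48.3%, the new therapy 22/38 = 57.9% → the new therapy
Stage I: Regimen X 51/89 = 57.3%, the new therapy 3/5 = 60.0% → the new therapy
Overall: Regimen X 73/139 = 52.5%, the new therapy 57/119 = 47.9% → Regimen X
The new therapy wins each disease group but Regimen X wins overall — the comparison reverses. The new therapy's patients skew toward stage IV, which has a lower base rate.

No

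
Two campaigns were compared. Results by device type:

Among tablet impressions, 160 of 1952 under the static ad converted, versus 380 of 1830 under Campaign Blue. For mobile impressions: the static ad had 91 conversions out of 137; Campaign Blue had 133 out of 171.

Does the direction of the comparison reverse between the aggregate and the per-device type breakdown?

No

Tablet: the static ad 160/1952 = 8.2%, Campaign Blue 380/1830 = 20.8% → Campaign Blue
Mobile: the static ad 91/137 = 66.4%, Campaign Blue 133/171 = 77.8% → Campaign Blue
Overall: the static ad 251/2089 = 12.0%, Campaign Blue 513/2001 = 25.6% → Campaign Blue
Campaign Blue wins overall and in every device group — no reversal.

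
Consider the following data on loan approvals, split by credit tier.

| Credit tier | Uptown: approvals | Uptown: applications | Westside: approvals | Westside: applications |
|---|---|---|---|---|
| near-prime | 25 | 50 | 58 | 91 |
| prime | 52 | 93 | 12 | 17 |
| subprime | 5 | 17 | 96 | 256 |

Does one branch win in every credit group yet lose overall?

Yes

Near-prime: Uptown 25/50 = 50.0%, Westside 58/91 = 63.7% → Westside
Prime: Uptown 52/93 = 55.9%, Westside 12/17 = 70.6% → Westside
Subprime: Uptown 5/17 = 29.4%, Westside 96/256 = 37.5% → Westside
Overall: Uptown 82/160 = 51.2%, Westside 166/364 = 45.6% → Uptown
Westside wins each credit group but Uptown wins overall — the comparison reverses. Westside's applications skew toward subprime, which has a lower base rate.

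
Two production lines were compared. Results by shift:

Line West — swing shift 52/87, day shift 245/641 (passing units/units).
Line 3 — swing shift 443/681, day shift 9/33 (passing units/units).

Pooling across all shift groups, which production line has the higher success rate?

Swing shift: Line West 52/87 = 59.8%, Line 3 443/681 = 65.1% → Line 3
Day shift: Line West 245/641 = 38.2%, Line 3 9/33 = 27.3% → Line West
Overall: Line West 297/728 = 40.8%, Line 3 452/714 = 63.3% → Line 3
(Neither sweeps every shift group, but Line 3 has the higher pooled rate.)

Line 3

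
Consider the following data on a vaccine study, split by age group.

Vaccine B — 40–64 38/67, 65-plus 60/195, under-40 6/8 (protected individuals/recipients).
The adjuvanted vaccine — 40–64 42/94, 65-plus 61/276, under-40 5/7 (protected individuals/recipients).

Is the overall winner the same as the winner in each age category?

Yes

40–64: Vaccine B 38/67 = 56.7%, the adjuvanted vaccine 42/94 = 44.7% → Vaccine B
65-plus: Vaccine B 60/195 = 30.8%, the adjuvanted vaccine 61/276 = 22.1% → Vaccine B
Under-40: Vaccine B 6/8 = 75.0%, the adjuvanted vaccine 5/7 = 71.4% → Vaccine B
Overall: Vaccine B 104/270 = 38.5%, the adjuvanted vaccine 108/377 = 28.6% → Vaccine B
Vaccine B wins overall and in every age group — no reversal.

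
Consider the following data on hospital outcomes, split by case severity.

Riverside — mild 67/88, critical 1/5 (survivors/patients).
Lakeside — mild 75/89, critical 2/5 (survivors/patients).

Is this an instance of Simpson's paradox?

No

Mild: Riverside 67/88 = 76.1%, Lakeside 75/89 = 84.3% → Lakeside
Critical: Riverside 1/5 = 20.0%, Lakeside 2/5 = 40.0% → Lakeside
Overall: Riverside 68/93 = 73.1%, Lakeside 77/94 = 81.9% → Lakeside
Lakeside wins overall and in every case group — no reversal.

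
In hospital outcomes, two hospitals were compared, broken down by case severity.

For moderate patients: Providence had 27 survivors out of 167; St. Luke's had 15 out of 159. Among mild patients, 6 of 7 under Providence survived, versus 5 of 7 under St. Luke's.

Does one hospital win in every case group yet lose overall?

No

Moderate: Providence 27/167 = 16.2%, St. Luke's 15/159 = 9.4% → Providence
Mild: Providence 6/7 = 85.7%, St. Luke's 5/7 = 71.4% → Providence
Overall: Providence 33/174 = 19.0%, St. Luke's 20/166 = 12.0% → Providence
Providence wins overall and in every case group — no reversal.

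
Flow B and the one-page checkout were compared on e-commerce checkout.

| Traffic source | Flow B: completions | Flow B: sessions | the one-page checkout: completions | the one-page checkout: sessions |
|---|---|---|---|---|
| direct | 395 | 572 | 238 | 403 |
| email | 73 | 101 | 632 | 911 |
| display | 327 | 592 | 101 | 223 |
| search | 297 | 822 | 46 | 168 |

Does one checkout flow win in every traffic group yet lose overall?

Direct: Flow B 395/572 = 69.1%, the one-page checkout 238/403 = 59.1% → Flow B
Email: Flow B 73/101 = 72.3%, the one-page checkout 632/911 = 69.4% → Flow B
Display: Flow B 327/592 = 55.2%, the one-page checkout 101/223 = 45.3% → Flow B
Search: Flow B 297/822 = 36.1%, the one-page checkout 46/168 = 27.4% → Flow B
Overall: Flow B 1092/2087 = 52.3%, the one-page checkout 1017/1705 = 59.6% → the one-page checkout
Flow B wins each traffic group but the one-page checkout wins overall — the comparison reverses. Flow B's sessions skew toward search, which has a lower base rate.

Yes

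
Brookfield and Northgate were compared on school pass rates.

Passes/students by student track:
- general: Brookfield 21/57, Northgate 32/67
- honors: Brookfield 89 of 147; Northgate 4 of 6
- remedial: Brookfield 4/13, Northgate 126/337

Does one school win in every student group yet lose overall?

Yes

General: Brookfield 21/57 = 36.8%, Northgate 32/67 = 47.8% → Northgate
Honors: Brookfield 89/147 = 60.5%, Northgate 4/6 = 66.7% → Northgate
Remedial: Brookfield 4/13 = 30.8%, Northgate 126/337 = 37.4% → Northgate
Overall: Brookfield 114/217 = 52.5%, Northgate 162/410 = 39.5% → Brookfield
Northgate wins each student group but Brookfield wins overall — the comparison reverses. Northgate's students skew toward remedial, which has a lower base rate.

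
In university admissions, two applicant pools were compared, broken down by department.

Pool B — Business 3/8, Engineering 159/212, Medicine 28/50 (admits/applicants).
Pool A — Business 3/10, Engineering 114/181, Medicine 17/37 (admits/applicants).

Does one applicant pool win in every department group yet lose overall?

Business: Pool B 3/8 = 37.5%, Pool A 3/10 = 30.0% → Pool B
Engineering: Pool B 159/212 = 75.0%, Pool A 114/181 = 63.0% → Pool B
Medicine: Pool B 28/50 = 56.0%, Pool A 17/37 = 45.9% → Pool B
Overall: Pool B 190/270 = 70.4%, Pool A 134/228 = 58.8% → Pool B
Pool B wins overall and in every department group — no reversal.

No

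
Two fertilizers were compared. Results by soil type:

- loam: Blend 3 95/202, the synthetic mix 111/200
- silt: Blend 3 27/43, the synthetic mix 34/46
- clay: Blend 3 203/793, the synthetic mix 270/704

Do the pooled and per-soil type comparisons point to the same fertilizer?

Yes

Loam: Blend 3 95/202 = 47.0%, the synthetic mix 111/200 = 55.5% → the synthetic mix
Silt: Blend 3 27/43 = 62.8%, the synthetic mix 34/46 = 73.9% → the synthetic mix
Clay: Blend 3 203/793 = 25.6%, the synthetic mix 270/704 = 38.4% → the synthetic mix
Overall: Blend 3 325/1038 = 31.3%, the synthetic mix 415/950 = 43.7% → the synthetic mix
The synthetic mix wins overall and in every soil group — no reversal.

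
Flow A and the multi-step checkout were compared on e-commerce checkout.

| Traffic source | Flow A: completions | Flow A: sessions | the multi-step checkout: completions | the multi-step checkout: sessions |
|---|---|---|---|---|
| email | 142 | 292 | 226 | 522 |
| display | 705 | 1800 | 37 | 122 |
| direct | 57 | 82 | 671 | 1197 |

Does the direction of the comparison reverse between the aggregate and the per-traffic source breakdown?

Email: Flow A 142/292 = 48.6%, the multi-step checkout 226/522 = 43.3% → Flow A
Display: Flow A 705/1800 = 39.2%, the multi-step checkout 37/122 = 30.3% → Flow A
Direct: Flow A 57/82 = 69.5%, the multi-step checkout 671/1197 = 56.1% → Flow A
Overall: Flow A 904/2174 = 41.6%, the multi-step checkout 934/1841 = 50.7% → the multi-step checkout
Flow A wins each traffic group but the multi-step checkout wins overall — the comparison reverses. Flow A's sessions skew toward display, which has a lower base rate.

Yes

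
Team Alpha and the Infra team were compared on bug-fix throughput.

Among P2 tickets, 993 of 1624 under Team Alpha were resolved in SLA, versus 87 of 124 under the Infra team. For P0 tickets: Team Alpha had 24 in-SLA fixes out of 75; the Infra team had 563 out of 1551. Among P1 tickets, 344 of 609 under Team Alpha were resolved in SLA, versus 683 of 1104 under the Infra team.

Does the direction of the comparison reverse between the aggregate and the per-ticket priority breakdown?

Yes

P2: Team Alpha 993/1624 = 61.1%, the Infra team 87/124 = 70.2% → the Infra team
P0: Team Alpha 24/75 = 32.0%, the Infra team 563/1551 = 36.3% → the Infra team
P1: Team Alpha 344/609 = 56.5%, the Infra team 683/1104 = 61.9% → the Infra team
Overall: Team Alpha 1361/2308 = 59.0%, the Infra team 1333/2779 = 48.0% → Team Alpha
The Infra team wins each ticket group but Team Alpha wins overall — the comparison reverses. The Infra team's tickets skew toward P0, which has a lower base rate.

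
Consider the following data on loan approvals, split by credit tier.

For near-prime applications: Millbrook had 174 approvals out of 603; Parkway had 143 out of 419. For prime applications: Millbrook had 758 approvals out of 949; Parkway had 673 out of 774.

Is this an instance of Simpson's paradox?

No

Near-prime: Millbrook 174/603 = 28.9%, Parkway 143/419 = 34.1% → Parkway
Prime: Millbrook 758/949 = 79.9%, Parkway 673/774 = 87.0% → Parkway
Overall: Millbrook 932/1552 = 60.1%, Parkway 816/1193 = 68.4% → Parkway
Parkway wins overall and in every credit group — no reversal.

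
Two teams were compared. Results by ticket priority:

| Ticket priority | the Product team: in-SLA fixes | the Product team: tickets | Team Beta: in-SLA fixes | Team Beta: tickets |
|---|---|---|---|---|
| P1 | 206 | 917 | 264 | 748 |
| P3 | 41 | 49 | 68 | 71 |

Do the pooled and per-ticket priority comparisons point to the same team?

Yes

P1: the Product team 206/917 = 22.5%, Team Beta 264/748 = 35.3% → Team Beta
P3: the Product team 41/49 = 83.7%, Team Beta 68/71 = 95.8% → Team Beta
Overall: the Product team 247/966 = 25.6%, Team Beta 332/819 = 40.5% → Team Beta
Team Beta wins overall and in every ticket group — no reversal.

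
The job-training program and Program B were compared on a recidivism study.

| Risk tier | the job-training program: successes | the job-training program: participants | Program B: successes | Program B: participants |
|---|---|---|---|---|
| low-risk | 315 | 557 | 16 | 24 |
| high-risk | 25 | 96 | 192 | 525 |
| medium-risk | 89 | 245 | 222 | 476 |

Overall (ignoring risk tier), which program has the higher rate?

the job-training program

Low-risk: the job-training program 315/557 = 56.6%, Program B 16/24 = 66.7% → Program B
High-risk: the job-training program 25/96 = 26.0%, Program B 192/525 = 36.6% → Program B
Medium-risk: the job-training program 89/245 = 36.3%, Program B 222/476 = 46.6% → Program B
Overall: the job-training program 429/898 = 47.8%, Program B 430/1025 = 42.0% → the job-training program
(Program B wins every risk group but the job-training program wins overall — Program B's participants skew toward the low-rate high-risk group.)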